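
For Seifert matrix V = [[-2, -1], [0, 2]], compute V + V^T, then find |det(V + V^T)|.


Step 1: Form V + V^T where V = [[-2, -1], [0, 2]]
  V^T = [[-2, 0], [-1, 2]]
  V + V^T = [[-4, -1], [-1, 4]]
Step 2: det(V + V^T) = (-4)*4 - (-1)*(-1)
  = -16 - 1 = -17
Step 3: Knot determinant = |det(V + V^T)| = |-17| = 17

17


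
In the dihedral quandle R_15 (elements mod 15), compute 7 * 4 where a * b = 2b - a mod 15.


7 * 4 = 2*4 - 7 mod 15
= 8 - 7 mod 15
= 1 mod 15 = 1

1


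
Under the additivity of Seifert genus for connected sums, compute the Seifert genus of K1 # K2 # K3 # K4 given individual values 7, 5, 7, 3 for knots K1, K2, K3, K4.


The Seifert genus is additive under connected sum.
Seifert genus(K1 # K2 # K3 # K4) = (7) + (5) + (7) + (3)
= 22

22


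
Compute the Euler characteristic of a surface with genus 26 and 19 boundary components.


chi = 2 - 2g - b
= 2 - 2*26 - 19
= 2 - 52 - 19 = -69

-69


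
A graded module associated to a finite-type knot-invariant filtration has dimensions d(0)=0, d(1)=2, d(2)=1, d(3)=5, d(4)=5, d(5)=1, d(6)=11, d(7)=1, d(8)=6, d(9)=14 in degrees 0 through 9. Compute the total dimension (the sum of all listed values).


Total dimension = d(0) + d(1) + ... + d(9)
= 0 + 2 + 1 + 5 + 5 + 1 + 11 + 1 + 6 + 14
= 46

46


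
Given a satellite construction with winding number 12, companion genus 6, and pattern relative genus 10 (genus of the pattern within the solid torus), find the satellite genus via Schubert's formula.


Schubert: g(satellite) = g_rel(pattern) + |winding| * g(companion),
where g_rel(pattern) is the genus of the pattern relative to the solid torus.
= 10 + 12 * 6
= 10 + 72 = 82

82


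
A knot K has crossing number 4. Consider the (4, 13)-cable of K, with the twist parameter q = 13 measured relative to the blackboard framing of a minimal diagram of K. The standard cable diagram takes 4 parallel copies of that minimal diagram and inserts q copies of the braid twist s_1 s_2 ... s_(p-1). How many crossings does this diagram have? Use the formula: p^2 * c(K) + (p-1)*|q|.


Step 1: Each of the c(K) crossings of the companion diagram becomes p*p = p^2 crossings among the p parallel strands, and each of the |q| twists s_1 s_2 ... s_(p-1) adds (p-1) crossings.
  Crossings = p^2 * c(K) + (p-1)*|q|
Step 2: = 4^2 * 4 + (4-1)*13
Step 3: = 16*4 + 3*13
Step 4: = 64 + 39 = 103

103


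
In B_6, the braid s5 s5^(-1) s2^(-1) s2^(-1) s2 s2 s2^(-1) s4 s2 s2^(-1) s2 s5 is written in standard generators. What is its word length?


The word length counts the number of generators (including inverses).
Listing each generator: s5, s5^(-1), s2^(-1), s2^(-1), s2, s2, s2^(-1), s4, s2, s2^(-1), s2, s5
There are 12 generators in this braid word.

12


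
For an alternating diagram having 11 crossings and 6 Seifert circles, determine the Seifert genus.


For alternating knots, g = (c - s + 1)/2.
= (11 - 6 + 1)/2
= 6/2 = 3

3


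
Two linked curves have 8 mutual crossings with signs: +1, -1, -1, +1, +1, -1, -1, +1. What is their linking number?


Step 1: Count positive crossings: 4
Step 2: Count negative crossings: 4
Step 3: Sum of signs = 4 - 4 = 0
Step 4: Linking number = sum/2 = 0/2 = 0

0


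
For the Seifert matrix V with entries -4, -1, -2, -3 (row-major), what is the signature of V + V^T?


Step 1: V + V^T = [[-8, -3], [-3, -6]]
Step 2: trace = -14, det = 39
Step 3: Discriminant = (-14)^2 - 4*39 = 40
Step 4: Eigenvalues: -3.83772, -10.1623
Step 5: Signature = (# positive eigenvalues) - (# negative eigenvalues) = -2

-2


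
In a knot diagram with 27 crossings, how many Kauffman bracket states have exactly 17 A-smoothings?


We choose which 17 of 27 crossings get A-smoothings.
C(27, 17) = 27! / (17! * 10!)
= 8436285

8436285


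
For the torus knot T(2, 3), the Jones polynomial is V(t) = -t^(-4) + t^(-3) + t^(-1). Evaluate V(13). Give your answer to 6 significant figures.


Substituting t = 13 into V(t) = -t^(-4) + t^(-3) + t^(-1):
  (-)t^(-4) = -3.50128e-05
  (+)t^(-3) = 0.000455166
  (+)t^(-1) = 0.0769231
Sum = (-3.50128e-05) + (0.000455166) + (0.0769231)
= 0.07734323028
Rounded to 6 significant figures: 0.0773432

0.0773432


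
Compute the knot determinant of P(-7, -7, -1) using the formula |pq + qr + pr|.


Step 1: Compute pq + qr + pr.
pq = (-7)*(-7) = 49
qr = (-7)*(-1) = 7
pr = (-7)*(-1) = 7
pq + qr + pr = 49 + 7 + 7 = 63
Step 2: Take absolute value.
det(P(-7,-7,-1)) = |63| = 63

63


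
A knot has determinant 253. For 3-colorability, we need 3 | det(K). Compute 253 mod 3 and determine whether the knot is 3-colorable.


Step 1: A knot is p-colorable if and only if p divides its determinant.
Step 2: Compute 253 mod 3.
253 = 84 * 3 + 1
Step 3: 253 mod 3 = 1
Step 4: The knot is 3-colorable: no

1


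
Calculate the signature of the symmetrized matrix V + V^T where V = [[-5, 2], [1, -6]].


Step 1: V + V^T = [[-10, 3], [3, -12]]
Step 2: trace = -22, det = 111
Step 3: Discriminant = (-22)^2 - 4*111 = 40
Step 4: Eigenvalues: -7.83772, -14.1623
Step 5: Signature = (# positive eigenvalues) - (# negative eigenvalues) = -2

-2


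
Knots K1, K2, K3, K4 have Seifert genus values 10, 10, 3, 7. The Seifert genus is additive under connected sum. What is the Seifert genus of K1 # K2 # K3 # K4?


The Seifert genus is additive under connected sum.
Seifert genus(K1 # K2 # K3 # K4) = (10) + (10) + (3) + (7)
= 30

30


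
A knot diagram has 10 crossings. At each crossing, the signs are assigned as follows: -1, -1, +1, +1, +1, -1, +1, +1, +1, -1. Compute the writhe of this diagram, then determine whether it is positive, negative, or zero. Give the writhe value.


Step 1: Count positive crossings (+1).
Positive crossings: 6
Step 2: Count negative crossings (-1).
Negative crossings: 4
Step 3: Writhe = (positive) - (negative)
w = 6 - 4 = 2
Step 4: |w| = 2, and w is positive

2


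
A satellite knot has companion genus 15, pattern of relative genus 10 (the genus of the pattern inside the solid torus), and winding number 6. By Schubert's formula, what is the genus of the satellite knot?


Schubert: g(satellite) = g_rel(pattern) + |winding| * g(companion),
where g_rel(pattern) is the genus of the pattern relative to the solid torus.
= 10 + 6 * 15
= 10 + 90 = 100

100


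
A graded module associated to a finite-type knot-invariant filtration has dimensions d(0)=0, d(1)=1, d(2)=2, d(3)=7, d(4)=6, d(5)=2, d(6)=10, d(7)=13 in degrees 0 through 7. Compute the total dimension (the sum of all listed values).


Total dimension = d(0) + d(1) + ... + d(7)
= 0 + 1 + 2 + 7 + 6 + 2 + 10 + 13
= 41

41


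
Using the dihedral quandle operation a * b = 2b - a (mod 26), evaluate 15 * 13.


15 * 13 = 2*13 - 15 mod 26
= 26 - 15 mod 26
= 11 mod 26 = 11

11


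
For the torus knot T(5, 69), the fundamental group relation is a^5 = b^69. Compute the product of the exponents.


The relation is a^5 = b^69.
Product of exponents = 5 * 69
= 345

345


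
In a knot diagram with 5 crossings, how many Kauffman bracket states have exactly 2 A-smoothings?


We choose which 2 of 5 crossings get A-smoothings.
C(5, 2) = 5! / (2! * 3!)
= 10

10


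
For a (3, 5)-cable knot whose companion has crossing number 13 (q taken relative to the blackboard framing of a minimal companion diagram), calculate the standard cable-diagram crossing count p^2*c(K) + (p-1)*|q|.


Step 1: Each of the c(K) crossings of the companion diagram becomes p*p = p^2 crossings among the p parallel strands, and each of the |q| twists s_1 s_2 ... s_(p-1) adds (p-1) crossings.
  Crossings = p^2 * c(K) + (p-1)*|q|
Step 2: = 3^2 * 13 + (3-1)*5
Step 3: = 9*13 + 2*5
Step 4: = 117 + 10 = 127

127


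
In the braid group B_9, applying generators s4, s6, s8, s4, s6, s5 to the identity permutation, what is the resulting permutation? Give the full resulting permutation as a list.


Starting with identity [1, 2, 3, 4, 5, 6, 7, 8, 9].
Apply generators in sequence:
  After s4: [1, 2, 3, 5, 4, 6, 7, 8, 9]
  After s6: [1, 2, 3, 5, 4, 7, 6, 8, 9]
  After s8: [1, 2, 3, 5, 4, 7, 6, 9, 8]
  After s4: [1, 2, 3, 4, 5, 7, 6, 9, 8]
  After s6: [1, 2, 3, 4, 5, 6, 7, 9, 8]
  After s5: [1, 2, 3, 4, 6, 5, 7, 9, 8]
Final permutation: [1, 2, 3, 4, 6, 5, 7, 9, 8]

[1, 2, 3, 4, 6, 5, 7, 9, 8]


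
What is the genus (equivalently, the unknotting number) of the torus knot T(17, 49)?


For a torus knot T(p,q), both the unknotting number and genus equal (p-1)(q-1)/2.
= (17-1)(49-1)/2
= 16*48/2
= 768/2 = 384

384


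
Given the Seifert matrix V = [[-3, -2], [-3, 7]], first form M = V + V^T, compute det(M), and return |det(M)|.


Step 1: Form V + V^T where V = [[-3, -2], [-3, 7]]
  V^T = [[-3, -3], [-2, 7]]
  V + V^T = [[-6, -5], [-5, 14]]
Step 2: det(V + V^T) = (-6)*14 - (-5)*(-5)
  = -84 - 25 = -109
Step 3: Knot determinant = |det(V + V^T)| = |-109| = 109

109


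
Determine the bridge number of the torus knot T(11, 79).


The bridge number of T(p,q) is min(p,q).
min(11, 79) = 11

11


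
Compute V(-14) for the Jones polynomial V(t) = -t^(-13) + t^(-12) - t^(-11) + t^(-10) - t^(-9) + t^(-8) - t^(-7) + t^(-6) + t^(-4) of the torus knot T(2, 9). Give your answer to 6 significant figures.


Substituting t = -14 into V(t) = -t^(-13) + t^(-12) - t^(-11) + t^(-10) - t^(-9) + t^(-8) - t^(-7) + t^(-6) + t^(-4):
  (-)t^(-13) = 1.2599e-15
  (+)t^(-12) = 1.76386e-14
  (-)t^(-11) = 2.4694e-13
  (+)t^(-10) = 3.45716e-12
  (-)t^(-9) = 4.84003e-11
  (+)t^(-8) = 6.77604e-10
  (-)t^(-7) = 9.48645e-09
  (+)t^(-6) = 1.3281e-07
  (+)t^(-4) = 2.60308e-05
Sum = (1.2599e-15) + (1.76386e-14) + (2.4694e-13) + (3.45716e-12) + (4.84003e-11) + (6.77604e-10) + (9.48645e-09) + (1.3281e-07) + (2.60308e-05)
= 2.617384698e-05
Rounded to 6 significant figures: 2.61738e-05

2.61738e-05


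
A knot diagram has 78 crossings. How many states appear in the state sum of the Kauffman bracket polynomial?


Each crossing contributes 2 choices (A-smoothing or B-smoothing).
Total states = 2^78 = 302231454903657293676544

302231454903657293676544


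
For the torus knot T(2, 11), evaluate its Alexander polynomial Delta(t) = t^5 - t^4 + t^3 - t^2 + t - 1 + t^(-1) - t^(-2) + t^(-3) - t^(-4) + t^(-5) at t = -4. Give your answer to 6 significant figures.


Substituting t = -4 into Delta(t) = t^5 - t^4 + t^3 - t^2 + t - 1 + t^(-1) - t^(-2) + t^(-3) - t^(-4) + t^(-5):
Term values: (-1024) + (-256) + (-64) + (-16) + (-4) + (-1) + (-0.25) + (-0.0625) + (-0.015625) + (-0.00390625) + (-0.000976562)
Sum = -1365.333008
Rounded to 6 significant figures: -1365.33

-1365.33


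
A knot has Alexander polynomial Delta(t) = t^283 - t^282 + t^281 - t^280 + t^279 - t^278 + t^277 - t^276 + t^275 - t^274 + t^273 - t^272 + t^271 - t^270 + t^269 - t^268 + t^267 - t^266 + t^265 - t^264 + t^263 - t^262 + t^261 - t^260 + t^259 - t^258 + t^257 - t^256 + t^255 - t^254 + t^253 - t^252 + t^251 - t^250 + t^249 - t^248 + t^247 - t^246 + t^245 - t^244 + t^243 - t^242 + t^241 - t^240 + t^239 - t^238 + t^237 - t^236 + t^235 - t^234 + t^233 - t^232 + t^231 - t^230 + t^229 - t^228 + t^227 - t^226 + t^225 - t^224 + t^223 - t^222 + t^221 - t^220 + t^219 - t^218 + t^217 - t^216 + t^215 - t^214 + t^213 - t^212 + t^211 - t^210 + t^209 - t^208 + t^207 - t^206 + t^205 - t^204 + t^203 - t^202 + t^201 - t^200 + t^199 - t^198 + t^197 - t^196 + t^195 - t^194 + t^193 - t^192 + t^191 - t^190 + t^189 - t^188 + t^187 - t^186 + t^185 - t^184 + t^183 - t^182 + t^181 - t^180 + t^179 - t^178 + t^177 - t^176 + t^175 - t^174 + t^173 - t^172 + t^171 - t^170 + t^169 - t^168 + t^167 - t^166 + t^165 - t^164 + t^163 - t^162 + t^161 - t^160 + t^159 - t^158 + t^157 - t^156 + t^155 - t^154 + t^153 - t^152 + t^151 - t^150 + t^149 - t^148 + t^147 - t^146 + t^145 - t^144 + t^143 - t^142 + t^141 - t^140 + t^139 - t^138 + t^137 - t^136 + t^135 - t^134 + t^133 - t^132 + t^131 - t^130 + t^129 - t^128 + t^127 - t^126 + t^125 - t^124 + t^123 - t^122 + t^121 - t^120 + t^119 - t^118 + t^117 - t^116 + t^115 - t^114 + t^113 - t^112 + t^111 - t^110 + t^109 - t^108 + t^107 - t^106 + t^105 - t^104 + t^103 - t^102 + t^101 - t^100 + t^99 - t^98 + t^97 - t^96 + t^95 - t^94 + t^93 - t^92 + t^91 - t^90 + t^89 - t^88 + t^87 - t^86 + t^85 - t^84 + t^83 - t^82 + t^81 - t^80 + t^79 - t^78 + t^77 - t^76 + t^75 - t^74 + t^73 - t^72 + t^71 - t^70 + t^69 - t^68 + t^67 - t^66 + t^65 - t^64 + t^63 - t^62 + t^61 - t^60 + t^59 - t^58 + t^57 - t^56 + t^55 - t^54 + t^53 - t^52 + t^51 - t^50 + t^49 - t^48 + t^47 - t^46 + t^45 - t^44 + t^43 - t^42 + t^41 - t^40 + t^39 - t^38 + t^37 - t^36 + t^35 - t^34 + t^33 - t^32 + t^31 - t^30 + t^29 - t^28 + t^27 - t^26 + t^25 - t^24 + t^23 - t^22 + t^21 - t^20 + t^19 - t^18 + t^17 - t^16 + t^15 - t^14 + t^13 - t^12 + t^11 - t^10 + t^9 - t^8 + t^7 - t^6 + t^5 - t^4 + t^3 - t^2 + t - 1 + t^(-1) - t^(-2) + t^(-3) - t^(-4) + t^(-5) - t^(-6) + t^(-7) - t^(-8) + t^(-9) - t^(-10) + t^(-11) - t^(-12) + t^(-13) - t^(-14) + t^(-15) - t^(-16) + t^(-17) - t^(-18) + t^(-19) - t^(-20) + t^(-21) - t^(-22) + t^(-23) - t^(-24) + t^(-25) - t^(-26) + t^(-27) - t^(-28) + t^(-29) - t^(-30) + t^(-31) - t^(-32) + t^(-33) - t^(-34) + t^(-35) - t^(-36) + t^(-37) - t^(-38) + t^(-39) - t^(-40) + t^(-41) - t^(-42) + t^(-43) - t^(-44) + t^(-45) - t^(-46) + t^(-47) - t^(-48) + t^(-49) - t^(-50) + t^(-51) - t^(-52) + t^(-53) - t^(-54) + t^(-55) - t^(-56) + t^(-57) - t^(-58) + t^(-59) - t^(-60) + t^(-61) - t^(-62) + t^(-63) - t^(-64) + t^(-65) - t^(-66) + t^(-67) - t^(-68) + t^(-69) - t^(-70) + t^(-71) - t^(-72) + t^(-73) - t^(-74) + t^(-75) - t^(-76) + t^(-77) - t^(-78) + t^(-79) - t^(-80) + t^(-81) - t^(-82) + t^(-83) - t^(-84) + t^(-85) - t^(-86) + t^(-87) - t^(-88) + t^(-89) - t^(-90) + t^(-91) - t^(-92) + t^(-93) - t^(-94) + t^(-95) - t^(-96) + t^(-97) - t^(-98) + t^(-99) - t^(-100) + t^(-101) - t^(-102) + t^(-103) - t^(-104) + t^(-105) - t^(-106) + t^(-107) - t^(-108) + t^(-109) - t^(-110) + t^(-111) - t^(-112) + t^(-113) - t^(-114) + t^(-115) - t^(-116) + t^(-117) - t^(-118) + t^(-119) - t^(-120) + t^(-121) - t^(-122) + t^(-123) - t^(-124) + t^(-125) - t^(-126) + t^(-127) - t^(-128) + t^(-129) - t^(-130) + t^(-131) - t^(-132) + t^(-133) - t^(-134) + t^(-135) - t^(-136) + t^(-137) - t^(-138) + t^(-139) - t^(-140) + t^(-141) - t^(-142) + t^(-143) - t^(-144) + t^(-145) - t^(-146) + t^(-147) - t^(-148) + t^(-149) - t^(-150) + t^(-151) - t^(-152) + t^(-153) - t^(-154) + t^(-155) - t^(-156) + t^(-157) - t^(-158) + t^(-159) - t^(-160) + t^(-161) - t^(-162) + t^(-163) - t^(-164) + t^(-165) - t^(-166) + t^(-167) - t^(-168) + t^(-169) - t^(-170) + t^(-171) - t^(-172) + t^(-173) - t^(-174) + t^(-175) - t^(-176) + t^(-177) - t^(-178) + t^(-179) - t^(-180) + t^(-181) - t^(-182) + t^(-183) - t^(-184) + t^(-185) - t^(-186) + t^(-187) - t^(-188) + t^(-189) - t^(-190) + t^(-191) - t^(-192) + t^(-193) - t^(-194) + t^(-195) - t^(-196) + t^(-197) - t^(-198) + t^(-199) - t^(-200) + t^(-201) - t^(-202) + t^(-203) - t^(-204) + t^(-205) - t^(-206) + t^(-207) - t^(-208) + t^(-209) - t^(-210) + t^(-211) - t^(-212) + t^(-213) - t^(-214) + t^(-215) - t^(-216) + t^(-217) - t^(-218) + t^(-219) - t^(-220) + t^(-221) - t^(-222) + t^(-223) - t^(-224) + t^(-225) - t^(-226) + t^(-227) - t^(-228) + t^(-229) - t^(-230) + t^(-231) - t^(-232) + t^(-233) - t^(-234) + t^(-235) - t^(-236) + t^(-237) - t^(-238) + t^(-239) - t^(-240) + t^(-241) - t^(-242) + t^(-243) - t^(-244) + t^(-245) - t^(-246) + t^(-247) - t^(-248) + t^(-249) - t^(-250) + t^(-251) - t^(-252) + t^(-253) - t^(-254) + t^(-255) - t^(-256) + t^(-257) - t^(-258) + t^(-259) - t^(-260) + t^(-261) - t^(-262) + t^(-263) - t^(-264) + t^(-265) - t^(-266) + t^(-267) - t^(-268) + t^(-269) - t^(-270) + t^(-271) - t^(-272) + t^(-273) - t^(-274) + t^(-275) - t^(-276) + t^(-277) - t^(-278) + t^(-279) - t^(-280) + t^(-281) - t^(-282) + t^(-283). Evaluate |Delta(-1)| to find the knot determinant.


Step 1: The polynomial has 567 terms with alternating signs, exponents from 283 down to -283.
Step 2: Substitute t = -1. The i-th term has coefficient (-1)^i and exponent (m-i),
  so its value is (-1)^i * (-1)^(m-i) = (-1)^m = -1 for every i.
Step 3: All 567 terms equal -1, so Delta(-1) = 567 * (-1) = -567
Step 4: |Delta(-1)| = 567

567


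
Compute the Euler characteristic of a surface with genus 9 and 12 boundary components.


chi = 2 - 2g - b
= 2 - 2*9 - 12
= 2 - 18 - 12 = -28

-28


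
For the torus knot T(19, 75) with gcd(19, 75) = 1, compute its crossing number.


For a torus knot T(p, q) with gcd(p,q)=1,
the crossing number is min(p*(q-1), q*(p-1)).
p*(q-1) = 19*74 = 1406
q*(p-1) = 75*18 = 1350
min(1406, 1350) = 1350

1350


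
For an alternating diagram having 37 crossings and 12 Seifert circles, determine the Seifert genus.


For alternating knots, g = (c - s + 1)/2.
= (37 - 12 + 1)/2
= 26/2 = 13

13


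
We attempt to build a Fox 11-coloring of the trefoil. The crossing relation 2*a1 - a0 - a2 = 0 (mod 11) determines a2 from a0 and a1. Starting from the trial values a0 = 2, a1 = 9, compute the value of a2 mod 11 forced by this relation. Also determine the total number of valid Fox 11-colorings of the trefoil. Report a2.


Step 1: Apply the given crossing relation 2*a1 - a0 - a2 = 0 (mod 11).
  a2 = 2*a1 - a0 mod 11
  a2 = 2*9 - 2 mod 11
  a2 = 18 - 2 mod 11
  a2 = 16 mod 11 = 5
Step 2: The trefoil has determinant 3.
  Number of Fox p-colorings (p prime) is p^2 if p = 3, else p.
  Since 11 does not divide 3, only trivial (constant) colorings exist.
  (So the trial a0 = 2, a1 = 9 with a0 != a1 does NOT extend to a valid coloring of the whole trefoil: the other two crossing relations require 3*(a1 - a0) = 0 (mod 11), which fails.)
  Total colorings = 11
Step 3: a2 = 5, total Fox 11-colorings = 11

5


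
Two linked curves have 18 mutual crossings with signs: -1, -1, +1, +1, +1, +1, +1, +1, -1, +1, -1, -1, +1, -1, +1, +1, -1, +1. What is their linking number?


Step 1: Count positive crossings: 11
Step 2: Count negative crossings: 7
Step 3: Sum of signs = 11 - 7 = 4
Step 4: Linking number = sum/2 = 4/2 = 2

2


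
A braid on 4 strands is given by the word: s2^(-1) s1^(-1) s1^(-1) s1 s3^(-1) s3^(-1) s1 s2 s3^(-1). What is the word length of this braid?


The word length counts the number of generators (including inverses).
Listing each generator: s2^(-1), s1^(-1), s1^(-1), s1, s3^(-1), s3^(-1), s1, s2, s3^(-1)
There are 9 generators in this braid word.

9


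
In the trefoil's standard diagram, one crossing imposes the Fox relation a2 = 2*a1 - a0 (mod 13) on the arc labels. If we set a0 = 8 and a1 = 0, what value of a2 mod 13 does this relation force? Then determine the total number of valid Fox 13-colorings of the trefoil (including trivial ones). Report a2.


Step 1: Apply the given crossing relation 2*a1 - a0 - a2 = 0 (mod 13).
  a2 = 2*a1 - a0 mod 13
  a2 = 2*0 - 8 mod 13
  a2 = 0 - 8 mod 13
  a2 = -8 mod 13 = 5
Step 2: The trefoil has determinant 3.
  Number of Fox p-colorings (p prime) is p^2 if p = 3, else p.
  Since 13 does not divide 3, only trivial (constant) colorings exist.
  (So the trial a0 = 8, a1 = 0 with a0 != a1 does NOT extend to a valid coloring of the whole trefoil: the other two crossing relations require 3*(a1 - a0) = 0 (mod 13), which fails.)
  Total colorings = 13
Step 3: a2 = 5, total Fox 13-colorings = 13

5


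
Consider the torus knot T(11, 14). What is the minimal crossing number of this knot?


For a torus knot T(p, q) with gcd(p,q)=1,
the crossing number is min(p*(q-1), q*(p-1)).
p*(q-1) = 11*13 = 143
q*(p-1) = 14*10 = 140
min(143, 140) = 140

140


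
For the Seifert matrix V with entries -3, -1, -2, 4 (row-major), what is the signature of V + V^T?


Step 1: V + V^T = [[-6, -3], [-3, 8]]
Step 2: trace = 2, det = -57
Step 3: Discriminant = 2^2 - 4*(-57) = 232
Step 4: Eigenvalues: 8.61577, -6.61577
Step 5: Signature = (# positive eigenvalues) - (# negative eigenvalues) = 0

0


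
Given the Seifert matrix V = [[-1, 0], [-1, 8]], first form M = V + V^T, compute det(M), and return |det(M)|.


Step 1: Form V + V^T where V = [[-1, 0], [-1, 8]]
  V^T = [[-1, -1], [0, 8]]
  V + V^T = [[-2, -1], [-1, 16]]
Step 2: det(V + V^T) = (-2)*16 - (-1)*(-1)
  = -32 - 1 = -33
Step 3: Knot determinant = |det(V + V^T)| = |-33| = 33

33


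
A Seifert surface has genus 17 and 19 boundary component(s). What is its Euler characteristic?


chi = 2 - 2g - b
= 2 - 2*17 - 19
= 2 - 34 - 19 = -51

-51


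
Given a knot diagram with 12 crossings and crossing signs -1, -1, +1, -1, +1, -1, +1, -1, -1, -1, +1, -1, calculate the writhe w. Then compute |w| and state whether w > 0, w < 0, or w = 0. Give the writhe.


Step 1: Count positive crossings (+1).
Positive crossings: 4
Step 2: Count negative crossings (-1).
Negative crossings: 8
Step 3: Writhe = (positive) - (negative)
w = 4 - 8 = -4
Step 4: |w| = 4, and w is negative

-4


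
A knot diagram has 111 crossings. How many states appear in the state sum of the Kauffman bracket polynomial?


Each crossing contributes 2 choices (A-smoothing or B-smoothing).
Total states = 2^111 = 2596148429267413814265248164610048

2596148429267413814265248164610048


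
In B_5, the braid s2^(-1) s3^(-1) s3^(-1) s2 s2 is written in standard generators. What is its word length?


The word length counts the number of generators (including inverses).
Listing each generator: s2^(-1), s3^(-1), s3^(-1), s2, s2
There are 5 generators in this braid word.

5


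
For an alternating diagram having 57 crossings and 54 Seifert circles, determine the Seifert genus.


For alternating knots, g = (c - s + 1)/2.
= (57 - 54 + 1)/2
= 4/2 = 2

2


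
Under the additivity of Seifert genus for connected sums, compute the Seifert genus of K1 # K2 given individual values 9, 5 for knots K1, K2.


The Seifert genus is additive under connected sum.
Seifert genus(K1 # K2) = (9) + (5)
= 14

14


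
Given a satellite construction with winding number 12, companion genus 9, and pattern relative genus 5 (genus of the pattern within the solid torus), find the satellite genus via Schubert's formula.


Schubert: g(satellite) = g_rel(pattern) + |winding| * g(companion),
where g_rel(pattern) is the genus of the pattern relative to the solid torus.
= 5 + 12 * 9
= 5 + 108 = 113

113


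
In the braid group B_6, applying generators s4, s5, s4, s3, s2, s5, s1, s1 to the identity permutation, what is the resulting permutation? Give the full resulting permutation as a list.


Starting with identity [1, 2, 3, 4, 5, 6].
Apply generators in sequence:
  After s4: [1, 2, 3, 5, 4, 6]
  After s5: [1, 2, 3, 5, 6, 4]
  After s4: [1, 2, 3, 6, 5, 4]
  After s3: [1, 2, 6, 3, 5, 4]
  After s2: [1, 6, 2, 3, 5, 4]
  After s5: [1, 6, 2, 3, 4, 5]
  After s1: [6, 1, 2, 3, 4, 5]
  After s1: [1, 6, 2, 3, 4, 5]
Final permutation: [1, 6, 2, 3, 4, 5]

[1, 6, 2, 3, 4, 5]


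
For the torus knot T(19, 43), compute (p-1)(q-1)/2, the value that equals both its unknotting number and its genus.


For a torus knot T(p,q), both the unknotting number and genus equal (p-1)(q-1)/2.
= (19-1)(43-1)/2
= 18*42/2
= 756/2 = 378

378


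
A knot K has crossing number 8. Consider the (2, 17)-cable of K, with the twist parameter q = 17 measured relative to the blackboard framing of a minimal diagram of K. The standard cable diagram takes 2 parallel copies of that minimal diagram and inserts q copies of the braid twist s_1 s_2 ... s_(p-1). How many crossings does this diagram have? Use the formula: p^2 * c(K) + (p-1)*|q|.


Step 1: Each of the c(K) crossings of the companion diagram becomes p*p = p^2 crossings among the p parallel strands, and each of the |q| twists s_1 s_2 ... s_(p-1) adds (p-1) crossings.
  Crossings = p^2 * c(K) + (p-1)*|q|
Step 2: = 2^2 * 8 + (2-1)*17
Step 3: = 4*8 + 1*17
Step 4: = 32 + 17 = 49

49


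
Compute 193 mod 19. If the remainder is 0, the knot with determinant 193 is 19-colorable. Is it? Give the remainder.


Step 1: A knot is p-colorable if and only if p divides its determinant.
Step 2: Compute 193 mod 19.
193 = 10 * 19 + 3
Step 3: 193 mod 19 = 3
Step 4: The knot is 19-colorable: no

3


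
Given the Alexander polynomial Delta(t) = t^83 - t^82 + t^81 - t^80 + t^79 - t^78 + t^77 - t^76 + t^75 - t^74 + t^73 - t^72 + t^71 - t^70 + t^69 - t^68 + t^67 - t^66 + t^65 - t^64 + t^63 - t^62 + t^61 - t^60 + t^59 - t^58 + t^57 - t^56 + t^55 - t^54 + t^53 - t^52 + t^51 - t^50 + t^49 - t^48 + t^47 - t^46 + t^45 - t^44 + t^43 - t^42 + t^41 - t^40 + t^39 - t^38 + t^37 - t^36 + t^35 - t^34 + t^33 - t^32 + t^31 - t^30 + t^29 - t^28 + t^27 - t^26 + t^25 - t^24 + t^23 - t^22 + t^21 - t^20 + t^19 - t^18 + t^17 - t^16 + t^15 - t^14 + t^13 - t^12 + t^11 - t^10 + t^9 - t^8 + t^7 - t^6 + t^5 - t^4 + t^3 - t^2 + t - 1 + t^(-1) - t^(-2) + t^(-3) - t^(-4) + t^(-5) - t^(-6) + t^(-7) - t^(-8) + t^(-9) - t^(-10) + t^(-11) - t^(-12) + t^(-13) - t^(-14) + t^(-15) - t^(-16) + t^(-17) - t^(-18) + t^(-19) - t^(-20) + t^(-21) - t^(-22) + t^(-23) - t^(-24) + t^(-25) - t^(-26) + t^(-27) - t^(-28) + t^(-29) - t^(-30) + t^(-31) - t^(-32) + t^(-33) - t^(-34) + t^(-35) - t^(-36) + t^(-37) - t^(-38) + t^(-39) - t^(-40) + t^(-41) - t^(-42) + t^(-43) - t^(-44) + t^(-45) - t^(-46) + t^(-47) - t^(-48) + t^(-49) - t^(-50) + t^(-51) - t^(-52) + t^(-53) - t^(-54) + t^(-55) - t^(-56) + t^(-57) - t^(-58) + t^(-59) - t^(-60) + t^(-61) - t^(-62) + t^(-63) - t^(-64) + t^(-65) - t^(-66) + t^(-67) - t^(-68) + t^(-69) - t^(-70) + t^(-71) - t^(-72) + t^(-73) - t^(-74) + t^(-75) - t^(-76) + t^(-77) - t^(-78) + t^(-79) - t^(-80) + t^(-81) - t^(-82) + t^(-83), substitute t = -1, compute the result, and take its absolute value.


Step 1: The polynomial has 167 terms with alternating signs, exponents from 83 down to -83.
Step 2: Substitute t = -1. The i-th term has coefficient (-1)^i and exponent (m-i),
  so its value is (-1)^i * (-1)^(m-i) = (-1)^m = -1 for every i.
Step 3: All 167 terms equal -1, so Delta(-1) = 167 * (-1) = -167
Step 4: |Delta(-1)| = 167

167


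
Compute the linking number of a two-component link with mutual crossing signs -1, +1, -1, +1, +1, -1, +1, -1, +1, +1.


Step 1: Count positive crossings: 6
Step 2: Count negative crossings: 4
Step 3: Sum of signs = 6 - 4 = 2
Step 4: Linking number = sum/2 = 2/2 = 1

1


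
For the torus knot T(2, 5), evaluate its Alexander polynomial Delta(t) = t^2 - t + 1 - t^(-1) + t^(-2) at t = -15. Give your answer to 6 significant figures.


Substituting t = -15 into Delta(t) = t^2 - t + 1 - t^(-1) + t^(-2):
Term values: (225) + (15) + (1) + (0.0666667) + (0.00444444)
Sum = 241.0711111
Rounded to 6 significant figures: 241.071

241.071


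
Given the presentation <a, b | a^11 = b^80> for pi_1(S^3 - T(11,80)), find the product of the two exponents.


The relation is a^11 = b^80.
Product of exponents = 11 * 80
= 880

880


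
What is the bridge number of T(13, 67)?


The bridge number of T(p,q) is min(p,q).
min(13, 67) = 13

13


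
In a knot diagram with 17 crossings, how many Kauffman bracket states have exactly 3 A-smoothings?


We choose which 3 of 17 crossings get A-smoothings.
C(17, 3) = 17! / (3! * 14!)
= 680

680


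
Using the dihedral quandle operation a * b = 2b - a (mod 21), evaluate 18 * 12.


18 * 12 = 2*12 - 18 mod 21
= 24 - 18 mod 21
= 6 mod 21 = 6

6


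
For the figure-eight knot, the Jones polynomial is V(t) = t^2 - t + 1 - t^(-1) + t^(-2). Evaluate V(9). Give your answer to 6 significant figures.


Substituting t = 9 into V(t) = t^2 - t + 1 - t^(-1) + t^(-2):
  (+)t^(2) = 81
  (-)t^(1) = -9
  (+)t^(0) = 1
  (-)t^(-1) = -0.111111
  (+)t^(-2) = 0.0123457
Sum = (81) + (-9) + (1) + (-0.111111) + (0.0123457)
= 72.90123457
Rounded to 6 significant figures: 72.9012

72.9012


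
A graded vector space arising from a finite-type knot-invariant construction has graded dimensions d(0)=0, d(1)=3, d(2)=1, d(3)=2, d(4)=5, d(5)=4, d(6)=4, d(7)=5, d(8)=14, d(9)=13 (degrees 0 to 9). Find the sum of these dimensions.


Total dimension = d(0) + d(1) + ... + d(9)
= 0 + 3 + 1 + 2 + 5 + 4 + 4 + 5 + 14 + 13
= 51

51


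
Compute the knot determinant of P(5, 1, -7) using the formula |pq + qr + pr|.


Step 1: Compute pq + qr + pr.
pq = 5*1 = 5
qr = 1*(-7) = -7
pr = 5*(-7) = -35
pq + qr + pr = 5 + (-7) + (-35) = -37
Step 2: Take absolute value.
det(P(5,1,-7)) = |-37| = 37

37


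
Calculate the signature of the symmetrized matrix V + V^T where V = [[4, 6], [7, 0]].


Step 1: V + V^T = [[8, 13], [13, 0]]
Step 2: trace = 8, det = -169
Step 3: Discriminant = 8^2 - 4*(-169) = 740
Step 4: Eigenvalues: 17.6015, -9.60147
Step 5: Signature = (# positive eigenvalues) - (# negative eigenvalues) = 0

0


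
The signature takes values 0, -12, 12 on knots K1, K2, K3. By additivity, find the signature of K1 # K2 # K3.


The signature is additive under connected sum.
signature(K1 # K2 # K3) = (0) + (-12) + (12)
= 0

0


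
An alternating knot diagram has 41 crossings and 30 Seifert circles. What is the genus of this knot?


For alternating knots, g = (c - s + 1)/2.
= (41 - 30 + 1)/2
= 12/2 = 6

6


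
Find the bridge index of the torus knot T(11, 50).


The bridge number of T(p,q) is min(p,q).
min(11, 50) = 11

11


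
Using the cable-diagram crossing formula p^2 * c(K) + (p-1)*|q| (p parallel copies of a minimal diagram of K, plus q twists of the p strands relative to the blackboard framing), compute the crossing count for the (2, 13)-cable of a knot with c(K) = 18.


Step 1: Each of the c(K) crossings of the companion diagram becomes p*p = p^2 crossings among the p parallel strands, and each of the |q| twists s_1 s_2 ... s_(p-1) adds (p-1) crossings.
  Crossings = p^2 * c(K) + (p-1)*|q|
Step 2: = 2^2 * 18 + (2-1)*13
Step 3: = 4*18 + 1*13
Step 4: = 72 + 13 = 85

85


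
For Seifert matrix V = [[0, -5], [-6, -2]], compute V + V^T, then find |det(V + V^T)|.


Step 1: Form V + V^T where V = [[0, -5], [-6, -2]]
  V^T = [[0, -6], [-5, -2]]
  V + V^T = [[0, -11], [-11, -4]]
Step 2: det(V + V^T) = 0*(-4) - (-11)*(-11)
  = 0 - 121 = -121
Step 3: Knot determinant = |det(V + V^T)| = |-121| = 121

121


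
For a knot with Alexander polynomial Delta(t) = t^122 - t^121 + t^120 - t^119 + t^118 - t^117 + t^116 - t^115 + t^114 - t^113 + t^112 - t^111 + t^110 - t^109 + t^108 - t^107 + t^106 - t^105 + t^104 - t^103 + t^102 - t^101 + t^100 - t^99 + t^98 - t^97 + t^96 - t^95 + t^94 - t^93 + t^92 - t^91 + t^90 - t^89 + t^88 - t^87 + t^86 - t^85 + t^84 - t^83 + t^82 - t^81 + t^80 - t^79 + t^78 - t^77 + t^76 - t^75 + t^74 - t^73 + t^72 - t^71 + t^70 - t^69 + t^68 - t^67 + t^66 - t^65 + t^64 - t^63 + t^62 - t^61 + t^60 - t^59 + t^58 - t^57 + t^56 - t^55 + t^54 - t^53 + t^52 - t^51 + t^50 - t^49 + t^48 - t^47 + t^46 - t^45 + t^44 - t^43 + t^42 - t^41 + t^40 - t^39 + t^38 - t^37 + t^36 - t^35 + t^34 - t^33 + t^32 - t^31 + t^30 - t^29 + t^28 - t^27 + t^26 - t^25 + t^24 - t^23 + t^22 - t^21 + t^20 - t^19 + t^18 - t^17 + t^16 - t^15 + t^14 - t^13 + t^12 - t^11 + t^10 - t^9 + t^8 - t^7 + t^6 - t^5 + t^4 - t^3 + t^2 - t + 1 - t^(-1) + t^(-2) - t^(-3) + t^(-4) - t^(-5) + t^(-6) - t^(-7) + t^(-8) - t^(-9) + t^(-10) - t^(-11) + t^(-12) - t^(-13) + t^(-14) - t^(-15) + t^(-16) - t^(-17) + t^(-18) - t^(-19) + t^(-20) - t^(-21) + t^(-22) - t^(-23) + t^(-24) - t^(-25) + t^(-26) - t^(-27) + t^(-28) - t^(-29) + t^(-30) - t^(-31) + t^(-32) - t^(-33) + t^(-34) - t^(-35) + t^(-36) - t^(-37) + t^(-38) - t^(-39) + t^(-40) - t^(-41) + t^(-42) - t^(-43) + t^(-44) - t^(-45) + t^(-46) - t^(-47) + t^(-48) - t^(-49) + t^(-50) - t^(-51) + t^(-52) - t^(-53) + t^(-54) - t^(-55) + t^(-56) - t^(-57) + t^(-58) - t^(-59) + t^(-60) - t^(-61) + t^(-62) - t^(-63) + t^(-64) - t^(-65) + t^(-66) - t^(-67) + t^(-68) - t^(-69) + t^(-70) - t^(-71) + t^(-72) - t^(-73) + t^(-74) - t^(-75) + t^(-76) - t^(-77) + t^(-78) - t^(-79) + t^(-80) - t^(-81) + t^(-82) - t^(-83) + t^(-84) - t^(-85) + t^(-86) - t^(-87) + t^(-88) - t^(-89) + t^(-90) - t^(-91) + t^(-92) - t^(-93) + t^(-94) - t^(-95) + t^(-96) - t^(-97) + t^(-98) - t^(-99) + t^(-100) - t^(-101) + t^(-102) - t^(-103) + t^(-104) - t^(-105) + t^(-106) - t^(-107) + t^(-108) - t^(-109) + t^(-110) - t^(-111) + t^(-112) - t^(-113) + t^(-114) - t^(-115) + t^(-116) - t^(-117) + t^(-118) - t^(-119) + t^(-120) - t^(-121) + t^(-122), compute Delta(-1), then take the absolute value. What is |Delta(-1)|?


Step 1: The polynomial has 245 terms with alternating signs, exponents from 122 down to -122.
Step 2: Substitute t = -1. The i-th term has coefficient (-1)^i and exponent (m-i),
  so its value is (-1)^i * (-1)^(m-i) = (-1)^m = 1 for every i.
Step 3: All 245 terms equal 1, so Delta(-1) = 245 * (1) = 245
Step 4: |Delta(-1)| = 245

245


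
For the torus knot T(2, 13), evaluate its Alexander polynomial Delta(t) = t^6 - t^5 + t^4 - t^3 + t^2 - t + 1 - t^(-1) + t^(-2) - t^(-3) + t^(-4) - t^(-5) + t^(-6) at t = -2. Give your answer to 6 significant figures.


Substituting t = -2 into Delta(t) = t^6 - t^5 + t^4 - t^3 + t^2 - t + 1 - t^(-1) + t^(-2) - t^(-3) + t^(-4) - t^(-5) + t^(-6):
Term values: (64) + (32) + (16) + (8) + (4) + (2) + (1) + (0.5) + (0.25) + (0.125) + (0.0625) + (0.03125) + (0.015625)
Sum = 127.984375
Rounded to 6 significant figures: 127.984

127.984


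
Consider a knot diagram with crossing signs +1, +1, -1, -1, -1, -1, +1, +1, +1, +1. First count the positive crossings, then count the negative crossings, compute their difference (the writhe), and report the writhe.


Step 1: Count positive crossings (+1).
Positive crossings: 6
Step 2: Count negative crossings (-1).
Negative crossings: 4
Step 3: Writhe = (positive) - (negative)
w = 6 - 4 = 2
Step 4: |w| = 2, and w is positive

2


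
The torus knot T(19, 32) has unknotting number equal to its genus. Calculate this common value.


For a torus knot T(p,q), both the unknotting number and genus equal (p-1)(q-1)/2.
= (19-1)(32-1)/2
= 18*31/2
= 558/2 = 279

279


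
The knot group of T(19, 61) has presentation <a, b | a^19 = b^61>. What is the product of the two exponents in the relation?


The relation is a^19 = b^61.
Product of exponents = 19 * 61
= 1159

1159


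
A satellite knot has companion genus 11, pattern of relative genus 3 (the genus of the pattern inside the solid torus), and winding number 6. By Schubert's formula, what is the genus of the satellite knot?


Schubert: g(satellite) = g_rel(pattern) + |winding| * g(companion),
where g_rel(pattern) is the genus of the pattern relative to the solid torus.
= 3 + 6 * 11
= 3 + 66 = 69

69


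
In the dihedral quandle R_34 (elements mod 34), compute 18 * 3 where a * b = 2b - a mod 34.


18 * 3 = 2*3 - 18 mod 34
= 6 - 18 mod 34
= -12 mod 34 = 22

22


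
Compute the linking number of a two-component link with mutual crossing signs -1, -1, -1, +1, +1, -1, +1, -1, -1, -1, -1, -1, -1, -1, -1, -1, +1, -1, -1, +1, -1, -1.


Step 1: Count positive crossings: 5
Step 2: Count negative crossings: 17
Step 3: Sum of signs = 5 - 17 = -12
Step 4: Linking number = sum/2 = -12/2 = -6

-6


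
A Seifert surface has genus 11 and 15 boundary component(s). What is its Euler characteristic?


chi = 2 - 2g - b
= 2 - 2*11 - 15
= 2 - 22 - 15 = -35

-35


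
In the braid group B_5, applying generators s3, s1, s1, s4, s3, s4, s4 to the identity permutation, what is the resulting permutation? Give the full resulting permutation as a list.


Starting with identity [1, 2, 3, 4, 5].
Apply generators in sequence:
  After s3: [1, 2, 4, 3, 5]
  After s1: [2, 1, 4, 3, 5]
  After s1: [1, 2, 4, 3, 5]
  After s4: [1, 2, 4, 5, 3]
  After s3: [1, 2, 5, 4, 3]
  After s4: [1, 2, 5, 3, 4]
  After s4: [1, 2, 5, 4, 3]
Final permutation: [1, 2, 5, 4, 3]

[1, 2, 5, 4, 3]


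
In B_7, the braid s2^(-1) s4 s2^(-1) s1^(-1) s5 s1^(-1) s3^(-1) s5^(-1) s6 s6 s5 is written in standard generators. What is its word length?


The word length counts the number of generators (including inverses).
Listing each generator: s2^(-1), s4, s2^(-1), s1^(-1), s5, s1^(-1), s3^(-1), s5^(-1), s6, s6, s5
There are 11 generators in this braid word.

11


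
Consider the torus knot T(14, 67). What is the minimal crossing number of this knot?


For a torus knot T(p, q) with gcd(p,q)=1,
the crossing number is min(p*(q-1), q*(p-1)).
p*(q-1) = 14*66 = 924
q*(p-1) = 67*13 = 871
min(924, 871) = 871

871


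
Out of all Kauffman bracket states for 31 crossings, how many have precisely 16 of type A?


We choose which 16 of 31 crossings get A-smoothings.
C(31, 16) = 31! / (16! * 15!)
= 300540195

300540195


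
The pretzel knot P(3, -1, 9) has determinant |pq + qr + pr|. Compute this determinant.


Step 1: Compute pq + qr + pr.
pq = 3*(-1) = -3
qr = (-1)*9 = -9
pr = 3*9 = 27
pq + qr + pr = -3 + (-9) + 27 = 15
Step 2: Take absolute value.
det(P(3,-1,9)) = |15| = 15

15


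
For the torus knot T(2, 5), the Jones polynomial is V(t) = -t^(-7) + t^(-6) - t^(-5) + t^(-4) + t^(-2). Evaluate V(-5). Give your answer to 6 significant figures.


Substituting t = -5 into V(t) = -t^(-7) + t^(-6) - t^(-5) + t^(-4) + t^(-2):
  (-)t^(-7) = 1.28e-05
  (+)t^(-6) = 6.4e-05
  (-)t^(-5) = 0.00032
  (+)t^(-4) = 0.0016
  (+)t^(-2) = 0.04
Sum = (1.28e-05) + (6.4e-05) + (0.00032) + (0.0016) + (0.04)
= 0.0419968
Rounded to 6 significant figures: 0.0419968

0.0419968


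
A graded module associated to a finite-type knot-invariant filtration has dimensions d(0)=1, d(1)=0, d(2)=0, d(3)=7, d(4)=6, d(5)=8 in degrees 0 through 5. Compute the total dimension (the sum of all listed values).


Total dimension = d(0) + d(1) + ... + d(5)
= 1 + 0 + 0 + 7 + 6 + 8
= 22

22


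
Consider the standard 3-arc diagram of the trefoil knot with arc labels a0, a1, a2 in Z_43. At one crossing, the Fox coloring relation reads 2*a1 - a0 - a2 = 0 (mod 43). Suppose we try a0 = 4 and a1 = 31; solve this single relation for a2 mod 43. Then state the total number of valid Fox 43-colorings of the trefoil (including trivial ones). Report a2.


Step 1: Apply the given crossing relation 2*a1 - a0 - a2 = 0 (mod 43).
  a2 = 2*a1 - a0 mod 43
  a2 = 2*31 - 4 mod 43
  a2 = 62 - 4 mod 43
  a2 = 58 mod 43 = 15
Step 2: The trefoil has determinant 3.
  Number of Fox p-colorings (p prime) is p^2 if p = 3, else p.
  Since 43 does not divide 3, only trivial (constant) colorings exist.
  (So the trial a0 = 4, a1 = 31 with a0 != a1 does NOT extend to a valid coloring of the whole trefoil: the other two crossing relations require 3*(a1 - a0) = 0 (mod 43), which fails.)
  Total colorings = 43
Step 3: a2 = 15, total Fox 43-colorings = 43

15


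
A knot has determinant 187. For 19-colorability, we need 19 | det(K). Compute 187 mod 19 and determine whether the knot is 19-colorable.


Step 1: A knot is p-colorable if and only if p divides its determinant.
Step 2: Compute 187 mod 19.
187 = 9 * 19 + 16
Step 3: 187 mod 19 = 16
Step 4: The knot is 19-colorable: no

16


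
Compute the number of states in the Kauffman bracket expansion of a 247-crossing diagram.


Each crossing contributes 2 choices (A-smoothing or B-smoothing).
Total states = 2^247 = 226156424291633194186662080095093570025917938800079226639565593765455331328

226156424291633194186662080095093570025917938800079226639565593765455331328


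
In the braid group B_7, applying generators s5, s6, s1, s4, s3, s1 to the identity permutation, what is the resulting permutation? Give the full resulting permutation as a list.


Starting with identity [1, 2, 3, 4, 5, 6, 7].
Apply generators in sequence:
  After s5: [1, 2, 3, 4, 6, 5, 7]
  After s6: [1, 2, 3, 4, 6, 7, 5]
  After s1: [2, 1, 3, 4, 6, 7, 5]
  After s4: [2, 1, 3, 6, 4, 7, 5]
  After s3: [2, 1, 6, 3, 4, 7, 5]
  After s1: [1, 2, 6, 3, 4, 7, 5]
Final permutation: [1, 2, 6, 3, 4, 7, 5]

[1, 2, 6, 3, 4, 7, 5]


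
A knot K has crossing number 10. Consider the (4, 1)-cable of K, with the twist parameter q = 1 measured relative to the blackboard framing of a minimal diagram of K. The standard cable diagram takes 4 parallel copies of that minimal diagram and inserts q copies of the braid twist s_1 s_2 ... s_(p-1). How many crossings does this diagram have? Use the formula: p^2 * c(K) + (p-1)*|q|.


Step 1: Each of the c(K) crossings of the companion diagram becomes p*p = p^2 crossings among the p parallel strands, and each of the |q| twists s_1 s_2 ... s_(p-1) adds (p-1) crossings.
  Crossings = p^2 * c(K) + (p-1)*|q|
Step 2: = 4^2 * 10 + (4-1)*1
Step 3: = 16*10 + 3*1
Step 4: = 160 + 3 = 163

163
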